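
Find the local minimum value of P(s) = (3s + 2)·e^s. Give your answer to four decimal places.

-0.5666

P'(s) = 3·e^s + (3s + 2)·1·e^s = (3s + 5)·e^s. Since e^s > 0, the only critical point is s = -5/3.
P''(-5/3) has the same sign as 3 > 0, so this is a local minimum.
P(-5/3) = (-3)·e^(-5/3) ≈ -0.5666.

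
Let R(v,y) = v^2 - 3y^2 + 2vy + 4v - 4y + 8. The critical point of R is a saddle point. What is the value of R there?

∂R/∂v = 2v + 2y + 4 = 0 and ∂R/∂y = 2v - 6y - 4 = 0, so (v, y) = (-1, -1).
The Hessian has R_{vv} = 2, R_{yy} = -6, R_{vy} = 2, giving D = -16 < 0, so the point is a saddle point.
R(-1, -1) = 8.

8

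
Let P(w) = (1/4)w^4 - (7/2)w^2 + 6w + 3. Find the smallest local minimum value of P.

Critical points: P'(w) = w^3 - 7w + 6 vanishes at w = -3, 1, 2.
Second-derivative test with P''(w) = 3w^2 - 7: P''(-3) = 20 > 0 ⇒ local minimum; P''(1) = -4 < 0 ⇒ local maximum; P''(2) = 5 > 0 ⇒ local minimum.
Thus P has its smallest local minimum at w = -3, with value -105/4.

-105/4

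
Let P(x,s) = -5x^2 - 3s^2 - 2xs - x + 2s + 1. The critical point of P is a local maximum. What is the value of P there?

83/56

∂P/∂x = -10x - 2s - 1 = 0 and ∂P/∂s = -2x - 6s + 2 = 0, so (x, s) = (-5/28, 11/28).
The Hessian has P_{xx} = -10, P_{ss} = -6, P_{xs} = -2, giving D = 56 > 0 with P_{xx} < 0, so the point is a local maximum.
P(-5/28, 11/28) = 83/56.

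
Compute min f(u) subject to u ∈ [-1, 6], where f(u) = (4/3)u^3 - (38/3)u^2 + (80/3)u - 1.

Differentiating, f'(u) = 4u^2 - (76/3)u + 80/3; which vanishes at u = 4/3 and u = 5.
Compare values at every candidate in [-1, 6]: f(-1) = -125/3,  f(4/3) = 1231/81,  f(5) = -53/3,  f(6) = -9.
So the minimum is f(-1) = -125/3.

-125/3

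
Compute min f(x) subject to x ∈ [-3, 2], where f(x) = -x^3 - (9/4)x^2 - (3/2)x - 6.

The derivative is -3x^2 - (9/2)x - 3/2, which vanishes at x = -1 and x = -1/2.
Candidates: f(-3) = 21/4, f(-1) = -23/4, f(-1/2) = -91/16, f(2) = -26.
So the minimum is f(2) = -26.

-26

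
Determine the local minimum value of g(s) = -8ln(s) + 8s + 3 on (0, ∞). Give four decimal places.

11.0000

g'(s) = -8/s + 8 = 0 gives s = 1.
g''(s) = 8/s², which is positive for s > 0, so this is a local minimum.
g(1) = -8·ln(1) + 8 + 3 ≈ 11.0000.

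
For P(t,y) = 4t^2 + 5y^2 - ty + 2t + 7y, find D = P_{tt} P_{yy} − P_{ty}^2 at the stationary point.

79

∂P/∂t = 8t - y + 2 = 0 and ∂P/∂y = -t + 10y + 7 = 0, so (t, y) = (-27/79, -58/79).
The Hessian has P_{tt} = 8, P_{yy} = 10, P_{ty} = -1, giving D = 79 > 0 with P_{tt} > 0, so the point is a local minimum.
D = (8)·(10) − (-1)^2 = 79.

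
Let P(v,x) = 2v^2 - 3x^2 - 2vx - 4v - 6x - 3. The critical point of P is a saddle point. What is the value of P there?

-3/7

∂P/∂v = 4v - 2x - 4 = 0 and ∂P/∂x = -2v - 6x - 6 = 0, so (v, x) = (3/7, -8/7).
The Hessian has P_{vv} = 4, P_{xx} = -6, P_{vx} = -2, giving D = -28 < 0, so the point is a saddle point.
P(3/7, -8/7) = -3/7.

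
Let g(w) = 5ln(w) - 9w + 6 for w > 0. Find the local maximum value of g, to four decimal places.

g'(w) = 5/w − 9 = 0 gives w = 5/9.
g''(w) = -5/w², which is negative for w > 0, so this is a local maximum.
g(5/9) = 5·ln(5/9) - 5 + 6 ≈ -1.9389.

-1.9389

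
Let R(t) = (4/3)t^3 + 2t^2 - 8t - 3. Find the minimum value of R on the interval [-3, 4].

-23/3

Differentiating, R'(t) = 4t^2 + 4t - 8; which vanishes at t = -2 and t = 1.
Candidates: R(-3) = 3, R(-2) = 31/3, R(1) = -23/3, R(4) = 247/3.
The minimum over the interval is -23/3, attained at t = 1.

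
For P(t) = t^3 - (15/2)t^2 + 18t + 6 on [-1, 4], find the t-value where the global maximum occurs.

4

Differentiating, P'(t) = 3t^2 - 15t + 18; which vanishes at t = 2 and t = 3.
Candidates: P(-1) = -41/2; P(2) = 20; P(3) = 39/2; P(4) = 22.
Hence the absolute maximum is 22 at t = 4.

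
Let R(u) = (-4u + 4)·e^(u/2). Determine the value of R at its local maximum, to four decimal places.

Differentiating with the product rule gives R'(u) = (-2u - 2)·e^(u/2). Since e^(u/2) > 0, the only critical point is u = -1.
R''(-1) has the same sign as -2 < 0, so this is a local maximum.
R(-1) = (8)·e^(-1/2) ≈ 4.8522.

4.8522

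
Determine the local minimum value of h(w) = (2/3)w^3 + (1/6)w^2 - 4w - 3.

-523/81

Critical points: h'(w) = 2w^2 + (1/3)w - 4 vanishes at w = -3/2, 4/3.
Since h''(w) = 4w + 1/3, we get h''(-3/2) = -17/3 < 0 ⇒ local maximum; h''(4/3) = 17/3 > 0 ⇒ local minimum.
So the local minimum value is h(4/3) = -523/81.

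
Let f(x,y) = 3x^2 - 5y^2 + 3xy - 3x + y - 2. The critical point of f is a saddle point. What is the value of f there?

-57/23

∂f/∂x = 6x + 3y - 3 = 0 and ∂f/∂y = 3x - 10y + 1 = 0, so (x, y) = (9/23, 5/23).
The Hessian has f_{xx} = 6, f_{yy} = -10, f_{xy} = 3, giving D = -69 < 0, so the point is a saddle point.
f(9/23, 5/23) = -57/23.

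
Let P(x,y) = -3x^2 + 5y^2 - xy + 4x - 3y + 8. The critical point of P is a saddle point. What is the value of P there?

529/61

∂P/∂x = -6x - y + 4 = 0 and ∂P/∂y = -x + 10y - 3 = 0, so (x, y) = (37/61, 22/61).
The Hessian has P_{xx} = -6, P_{yy} = 10, P_{xy} = -1, giving D = -61 < 0, so the point is a saddle point.
P(37/61, 22/61) = 529/61.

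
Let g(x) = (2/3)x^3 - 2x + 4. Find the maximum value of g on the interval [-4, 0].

Differentiating, g'(x) = 2x^2 - 2; whose only zero in [-4, 0] is x = -1.
Compare values at every candidate in [-4, 0]: g(-4) = -92/3, g(-1) = 16/3, g(0) = 4.
The maximum over the interval is 16/3, attained at x = -1.

16/3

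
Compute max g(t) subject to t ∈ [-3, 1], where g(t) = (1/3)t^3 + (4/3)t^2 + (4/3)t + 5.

8

The derivative is t^2 + (8/3)t + 4/3, which vanishes at t = -2 and t = -2/3.
Evaluating at the critical points and endpoints: g(-3) = 4; g(-2) = 5; g(-2/3) = 373/81; g(1) = 8.
So the maximum is g(1) = 8.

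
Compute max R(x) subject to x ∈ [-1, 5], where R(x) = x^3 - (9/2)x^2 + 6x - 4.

77/2

Differentiating, R'(x) = 3x^2 - 9x + 6; which vanishes at x = 1 and x = 2.
Compare values at every candidate in [-1, 5]: R(-1) = -31/2,  R(1) = -3/2,  R(2) = -2,  R(5) = 77/2.
The maximum over the interval is 77/2, attained at x = 5.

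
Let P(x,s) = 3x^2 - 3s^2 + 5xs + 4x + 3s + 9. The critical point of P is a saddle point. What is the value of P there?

∂P/∂x = 6x + 5s + 4 = 0 and ∂P/∂s = 5x - 6s + 3 = 0, so (x, s) = (-39/61, -2/61).
The Hessian has P_{xx} = 6, P_{ss} = -6, P_{xs} = 5, giving D = -61 < 0, so the point is a saddle point.
P(-39/61, -2/61) = 468/61.

468/61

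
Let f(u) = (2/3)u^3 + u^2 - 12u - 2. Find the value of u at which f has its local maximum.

f'(u) = 2u^2 + 2u - 12. Setting f'(u) = 0 gives u ∈ {-3, 2}.
Since f''(u) = 4u + 2, we get f''(-3) = -10 < 0 ⇒ local maximum; f''(2) = 10 > 0 ⇒ local minimum.
So the local maximum value is f(-3) = 25.

-3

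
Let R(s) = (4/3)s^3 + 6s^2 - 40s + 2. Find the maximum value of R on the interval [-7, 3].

556/3

The derivative is 4s^2 + 12s - 40, which vanishes at s = -5 and s = 2.
Evaluating at the critical points and endpoints: R(-7) = 356/3; R(-5) = 556/3; R(2) = -130/3; R(3) = -28.
Hence the absolute maximum is 556/3 at s = -5.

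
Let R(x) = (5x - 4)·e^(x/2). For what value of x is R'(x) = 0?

-6/5

Differentiating with the product rule gives R'(x) = ((5/2)x + 3)·e^(x/2). Since e^(x/2) > 0, the only critical point is x = -6/5.
R''(-6/5) has the same sign as 5/2 > 0, so this is a local minimum.
R(-6/5) = (-10)·e^(-3/5) ≈ -5.4881.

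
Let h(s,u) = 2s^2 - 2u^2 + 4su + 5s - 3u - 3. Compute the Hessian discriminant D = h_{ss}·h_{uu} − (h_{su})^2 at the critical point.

-32

∂h/∂s = 4s + 4u + 5 = 0 and ∂h/∂u = 4s - 4u - 3 = 0, so (s, u) = (-1/4, -1).
The Hessian has h_{ss} = 4, h_{uu} = -4, h_{su} = 4, giving D = -32 < 0, so the point is a saddle point.
D = (4)·(-4) − (4)^2 = -32.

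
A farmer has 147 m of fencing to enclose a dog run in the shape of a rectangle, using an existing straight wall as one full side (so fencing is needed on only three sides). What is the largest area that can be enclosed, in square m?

Let the sides perpendicular to the wall have length x and the parallel side y, so 2x + y = 147 and the area is A = xy = x(147 − 2x).
A'(x) = 147 − 4x = 0 gives x = 147/4, and A''(x) = −4 < 0 confirms a maximum.
Then y = 147 − 2·147/4 = 147/2 and A = 21609/8.

21609/8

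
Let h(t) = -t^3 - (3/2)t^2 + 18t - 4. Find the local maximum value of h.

18

h'(t) = -3t^2 - 3t + 18 = 0 at t = -3, 2.
h''(t) = -6t - 3. h''(-3) = 15 > 0 ⇒ local minimum; h''(2) = -15 < 0 ⇒ local maximum.
So the local maximum value is h(2) = 18.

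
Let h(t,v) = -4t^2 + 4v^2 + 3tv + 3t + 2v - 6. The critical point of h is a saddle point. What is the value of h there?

∂h/∂t = -8t + 3v + 3 = 0 and ∂h/∂v = 3t + 8v + 2 = 0, so (t, v) = (18/73, -25/73).
The Hessian has h_{tt} = -8, h_{vv} = 8, h_{tv} = 3, giving D = -73 < 0, so the point is a saddle point.
h(18/73, -25/73) = -436/73.

-436/73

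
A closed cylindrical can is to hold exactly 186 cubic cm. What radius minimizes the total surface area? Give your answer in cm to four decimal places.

With radius r and height h, πr²h = 186 so h = 186/(πr²), and S(r) = 2πr² + 2πrh = 2πr² + 2·186/r.
S'(r) = 4πr − 2·186/r² = 0 ⇒ r³ = 186/(2π), so r ≈ 3.0935 and h = 2r ≈ 6.1869.
S''(r) = 4π + 4·186/r³ > 0, so this is the minimum; S ≈ 180.3806.

3.0935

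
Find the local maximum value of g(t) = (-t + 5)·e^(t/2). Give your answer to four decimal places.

8.9634

By the product rule, g'(t) = (-(1/2)t + 3/2)·e^(t/2). Since e^(t/2) > 0, the only critical point is t = 3.
g''(3) has the same sign as -1/2 < 0, so this is a local maximum.
g(3) = (2)·e^(3/2) ≈ 8.9634.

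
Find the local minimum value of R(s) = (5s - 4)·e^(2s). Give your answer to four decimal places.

-4.5553

By the product rule, R'(s) = (10s - 3)·e^(2s). Since e^(2s) > 0, the only critical point is s = 3/10.
R''(3/10) has the same sign as 10 > 0, so this is a local minimum.
R(3/10) = (-5/2)·e^(3/5) ≈ -4.5553.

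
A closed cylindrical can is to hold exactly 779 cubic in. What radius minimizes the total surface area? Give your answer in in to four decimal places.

With radius r and height h, πr²h = 779 so h = 779/(πr²), and S(r) = 2πr² + 2πrh = 2πr² + 2·779/r.
S'(r) = 4πr − 2·779/r² = 0 ⇒ r³ = 779/(2π), so r ≈ 4.9864 and h = 2r ≈ 9.9728.
S''(r) = 4π + 4·779/r³ > 0, so this is the minimum; S ≈ 468.6761.

4.9864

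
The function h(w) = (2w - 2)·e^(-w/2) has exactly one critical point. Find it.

3

Differentiating with the product rule gives h'(w) = (-w + 3)·e^(-w/2). Since e^(-w/2) > 0, the only critical point is w = 3.
h''(3) has the same sign as -1 < 0, so this is a local maximum.
h(3) = (4)·e^(-3/2) ≈ 0.8925.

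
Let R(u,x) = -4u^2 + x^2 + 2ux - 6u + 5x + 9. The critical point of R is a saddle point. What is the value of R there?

∂R/∂u = -8u + 2x - 6 = 0 and ∂R/∂x = 2u + 2x + 5 = 0, so (u, x) = (-11/10, -7/5).
The Hessian has R_{uu} = -8, R_{xx} = 2, R_{ux} = 2, giving D = -20 < 0, so the point is a saddle point.
R(-11/10, -7/5) = 44/5.

44/5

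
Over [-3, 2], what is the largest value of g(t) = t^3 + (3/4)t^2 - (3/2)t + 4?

12

Differentiating, g'(t) = 3t^2 + (3/2)t - 3/2; which vanishes at t = -1 and t = 1/2.
Evaluating at the critical points and endpoints: g(-3) = -47/4; g(-1) = 21/4; g(1/2) = 57/16; g(2) = 12.
The maximum over the interval is 12, attained at t = 2.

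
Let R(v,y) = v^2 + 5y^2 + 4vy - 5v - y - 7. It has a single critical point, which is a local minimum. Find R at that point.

-67/2

∂R/∂v = 2v + 4y - 5 = 0 and ∂R/∂y = 4v + 10y - 1 = 0, so (v, y) = (23/2, -9/2).
The Hessian has R_{vv} = 2, R_{yy} = 10, R_{vy} = 4, giving D = 4 > 0 with R_{vv} > 0, so the point is a local minimum.
R(23/2, -9/2) = -67/2.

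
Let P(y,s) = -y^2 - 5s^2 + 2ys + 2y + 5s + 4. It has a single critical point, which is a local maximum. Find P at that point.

129/16

∂P/∂y = -2y + 2s + 2 = 0 and ∂P/∂s = 2y - 10s + 5 = 0, so (y, s) = (15/8, 7/8).
The Hessian has P_{yy} = -2, P_{ss} = -10, P_{ys} = 2, giving D = 16 > 0 with P_{yy} < 0, so the point is a local maximum.
P(15/8, 7/8) = 129/16.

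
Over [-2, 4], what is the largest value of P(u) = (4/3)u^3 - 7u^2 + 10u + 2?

46/3

Differentiating, P'(u) = 4u^2 - 14u + 10; which vanishes at u = 1 and u = 5/2.
Candidates: P(-2) = -170/3; P(1) = 19/3; P(5/2) = 49/12; P(4) = 46/3.
Hence the absolute maximum is 46/3 at u = 4.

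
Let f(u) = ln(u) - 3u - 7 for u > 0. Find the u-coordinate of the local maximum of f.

1/3

f'(u) = 1/u − 3 = 0 gives u = 1/3.
f''(u) = -1/u², which is negative for u > 0, so this is a local maximum.
f(1/3) = 1·ln(1/3) - 1 - 7 ≈ -9.0986.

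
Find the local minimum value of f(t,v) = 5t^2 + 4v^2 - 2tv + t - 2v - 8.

-157/19

∂f/∂t = 10t - 2v + 1 = 0 and ∂f/∂v = -2t + 8v - 2 = 0, so (t, v) = (-1/19, 9/38).
The Hessian has f_{tt} = 10, f_{vv} = 8, f_{tv} = -2, giving D = 76 > 0 with f_{tt} > 0, so the point is a local minimum.
f(-1/19, 9/38) = -157/19.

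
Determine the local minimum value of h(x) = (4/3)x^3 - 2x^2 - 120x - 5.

-509

h'(x) = 4x^2 - 4x - 120 = 0 at x = -5, 6.
Second-derivative test with h''(x) = 8x - 4: h''(-5) = -44 < 0 ⇒ local maximum; h''(6) = 44 > 0 ⇒ local minimum.
The local minimum is h(6) = -509.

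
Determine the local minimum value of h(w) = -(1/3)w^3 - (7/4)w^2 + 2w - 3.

-53/3

h'(w) = -w^2 - (7/2)w + 2. Setting h'(w) = 0 gives w ∈ {-4, 1/2}.
h''(w) = -2w - 7/2. h''(-4) = 9/2 > 0 ⇒ local minimum; h''(1/2) = -9/2 < 0 ⇒ local maximum.
The local minimum is h(-4) = -53/3.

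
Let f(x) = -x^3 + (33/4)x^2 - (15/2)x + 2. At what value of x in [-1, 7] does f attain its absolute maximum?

5

Differentiating, f'(x) = -3x^2 + (33/2)x - 15/2; which vanishes at x = 1/2 and x = 5.
Compare values at every candidate in [-1, 7]: f(-1) = 75/4, f(1/2) = 3/16, f(5) = 183/4, f(7) = 43/4.
The maximum over the interval is 183/4, attained at x = 5.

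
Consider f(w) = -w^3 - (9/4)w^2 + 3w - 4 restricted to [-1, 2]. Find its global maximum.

-51/16

The derivative is -3w^2 - (9/2)w + 3, whose only zero in [-1, 2] is w = 1/2.
Evaluating at the critical points and endpoints: f(-1) = -33/4, f(1/2) = -51/16, f(2) = -15.
So the maximum is f(1/2) = -51/16.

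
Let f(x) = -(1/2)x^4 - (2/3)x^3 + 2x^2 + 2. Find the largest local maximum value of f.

f'(x) = -2x^3 - 2x^2 + 4x. Setting f'(x) = 0 gives x ∈ {-2, 0, 1}.
Since f''(x) = -6x^2 - 4x + 4, we get f''(-2) = -12 < 0 ⇒ local maximum; f''(0) = 4 > 0 ⇒ local minimum; f''(1) = -6 < 0 ⇒ local maximum.
So the largest local maximum value is f(-2) = 22/3.

22/3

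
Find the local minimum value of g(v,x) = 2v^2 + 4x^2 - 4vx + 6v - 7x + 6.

∂g/∂v = 4v - 4x + 6 = 0 and ∂g/∂x = -4v + 8x - 7 = 0, so (v, x) = (-5/4, 1/4).
The Hessian has g_{vv} = 4, g_{xx} = 8, g_{vx} = -4, giving D = 16 > 0 with g_{vv} > 0, so the point is a local minimum.
g(-5/4, 1/4) = 11/8.

11/8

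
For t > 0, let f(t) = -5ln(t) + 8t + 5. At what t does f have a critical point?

5/8

f'(t) = -5/t + 8 = 0 gives t = 5/8.
f''(t) = 5/t², which is positive for t > 0, so this is a local minimum.
f(5/8) = -5·ln(5/8) + 5 + 5 ≈ 12.3500.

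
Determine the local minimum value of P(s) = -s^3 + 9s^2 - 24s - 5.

P'(s) = -3s^2 + 18s - 24. Setting P'(s) = 0 gives s ∈ {2, 4}.
P''(s) = -6s + 18. P''(2) = 6 > 0 ⇒ local minimum; P''(4) = -6 < 0 ⇒ local maximum.
Thus P has its local minimum at s = 2, with value -25.

-25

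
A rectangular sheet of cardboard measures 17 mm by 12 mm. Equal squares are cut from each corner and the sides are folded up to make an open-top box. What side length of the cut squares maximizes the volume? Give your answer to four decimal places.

With cut size x, the volume is V(x) = x(17 − 2x)(12 − 2x) for 0 < x < 6.
V'(x) = 12x^2 − 116x + 204. Setting V'(x) = 0 gives x ≈ 2.3112 (the root in (0, 6)).
V''(x) = 24x − 116 is negative there, so this is the maximum; V ≈ 211.0518.

2.3112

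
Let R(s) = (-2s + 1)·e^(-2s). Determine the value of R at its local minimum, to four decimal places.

R'(s) = (-2)·e^(-2s) + (-2s + 1)·(-2)·e^(-2s) = (4s - 4)·e^(-2s). Since e^(-2s) > 0, the only critical point is s = 1.
R''(1) has the same sign as 4 > 0, so this is a local minimum.
R(1) = (-1)·e^(-2) ≈ -0.1353.

-0.1353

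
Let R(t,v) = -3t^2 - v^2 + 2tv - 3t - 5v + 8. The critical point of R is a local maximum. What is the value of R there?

∂R/∂t = -6t + 2v - 3 = 0 and ∂R/∂v = 2t - 2v - 5 = 0, so (t, v) = (-2, -9/2).
The Hessian has R_{tt} = -6, R_{vv} = -2, R_{tv} = 2, giving D = 8 > 0 with R_{tt} < 0, so the point is a local maximum.
R(-2, -9/2) = 89/4.

89/4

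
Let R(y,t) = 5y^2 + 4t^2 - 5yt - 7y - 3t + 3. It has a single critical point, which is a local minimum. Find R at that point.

-181/55

∂R/∂y = 10y - 5t - 7 = 0 and ∂R/∂t = -5y + 8t - 3 = 0, so (y, t) = (71/55, 13/11).
The Hessian has R_{yy} = 10, R_{tt} = 8, R_{yt} = -5, giving D = 55 > 0 with R_{yy} > 0, so the point is a local minimum.
R(71/55, 13/11) = -181/55.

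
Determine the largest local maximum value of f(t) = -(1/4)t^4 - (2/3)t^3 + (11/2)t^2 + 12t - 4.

173/4

f'(t) = -t^3 - 2t^2 + 11t + 12. Setting f'(t) = 0 gives t ∈ {-4, -1, 3}.
Since f''(t) = -3t^2 - 4t + 11, we get f''(-4) = -21 < 0 ⇒ local maximum; f''(-1) = 12 > 0 ⇒ local minimum; f''(3) = -28 < 0 ⇒ local maximum.
The largest local maximum is f(3) = 173/4.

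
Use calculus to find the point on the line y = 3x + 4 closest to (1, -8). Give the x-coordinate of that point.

-7/2

Minimize D(x)^2 = (x - 1)^2 + (3x + 12)^2.
d/dx[D^2] = 2(x - 1) + 2·3·(3x + 12) = 0 ⇒ x = -7/2.
Then y = -13/2 and the distance is √(45/2) ≈ 4.7434.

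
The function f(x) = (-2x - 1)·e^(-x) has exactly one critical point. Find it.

Differentiating with the product rule gives f'(x) = (2x - 1)·e^(-x). Since e^(-x) > 0, the only critical point is x = 1/2.
f''(1/2) has the same sign as 2 > 0, so this is a local minimum.
f(1/2) = (-2)·e^(-1/2) ≈ -1.2131.

1/2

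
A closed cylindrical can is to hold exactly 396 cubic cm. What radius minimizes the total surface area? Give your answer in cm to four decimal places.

With radius r and height h, πr²h = 396 so h = 396/(πr²), and S(r) = 2πr² + 2πrh = 2πr² + 2·396/r.
S'(r) = 4πr − 2·396/r² = 0 ⇒ r³ = 396/(2π), so r ≈ 3.9796 and h = 2r ≈ 7.9592.
S''(r) = 4π + 4·396/r³ > 0, so this is the minimum; S ≈ 298.5231.

3.9796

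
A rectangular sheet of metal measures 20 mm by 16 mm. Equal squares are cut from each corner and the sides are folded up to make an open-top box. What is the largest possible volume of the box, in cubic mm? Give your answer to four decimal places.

With cut size x, the volume is V(x) = x(20 − 2x)(16 − 2x) for 0 < x < 8.
V'(x) = 12x^2 − 144x + 320. Setting V'(x) = 0 gives x ≈ 2.9449 (the root in (0, 8)).
V''(x) = 24x − 144 is negative there, so this is the maximum; V ≈ 420.1104.

420.1104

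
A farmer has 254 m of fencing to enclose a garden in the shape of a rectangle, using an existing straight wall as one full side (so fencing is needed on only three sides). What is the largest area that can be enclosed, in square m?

16129/2

Let the sides perpendicular to the wall have length x and the parallel side y, so 2x + y = 254 and the area is A = xy = x(254 − 2x).
A'(x) = 254 − 4x = 0 gives x = 127/2, and A''(x) = −4 < 0 confirms a maximum.
Then y = 254 − 2·127/2 = 127 and A = 16129/2.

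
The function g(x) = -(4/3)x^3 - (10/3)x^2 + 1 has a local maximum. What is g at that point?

Critical points: g'(x) = -4x^2 - (20/3)x vanishes at x = -5/3, 0.
Second-derivative test with g''(x) = -8x - 20/3: g''(-5/3) = 20/3 > 0 ⇒ local minimum; g''(0) = -20/3 < 0 ⇒ local maximum.
So the local maximum value is g(0) = 1.

1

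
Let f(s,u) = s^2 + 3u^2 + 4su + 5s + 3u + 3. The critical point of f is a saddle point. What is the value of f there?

9

∂f/∂s = 2s + 4u + 5 = 0 and ∂f/∂u = 4s + 6u + 3 = 0, so (s, u) = (9/2, -7/2).
The Hessian has f_{ss} = 2, f_{uu} = 6, f_{su} = 4, giving D = -4 < 0, so the point is a saddle point.
f(9/2, -7/2) = 9.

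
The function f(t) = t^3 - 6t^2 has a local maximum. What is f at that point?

Critical points: f'(t) = 3t^2 - 12t vanishes at t = 0, 4.
f''(t) = 6t - 12. f''(0) = -12 < 0 ⇒ local maximum; f''(4) = 12 > 0 ⇒ local minimum.
So the local maximum value is f(0) = 0.

0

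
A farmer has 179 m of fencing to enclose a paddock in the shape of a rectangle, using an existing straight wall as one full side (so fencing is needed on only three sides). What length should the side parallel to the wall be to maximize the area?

Let the sides perpendicular to the wall have length x and the parallel side y, so 2x + y = 179 and the area is A = xy = x(179 − 2x).
A'(x) = 179 − 4x = 0 gives x = 179/4, and A''(x) = −4 < 0 confirms a maximum.
Then y = 179 − 2·179/4 = 179/2 and A = 32041/8.

179/2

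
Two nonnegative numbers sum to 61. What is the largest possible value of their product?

3721/4

With x + y = 61, the product is P(x) = x(61 − x).
P'(x) = 61 − 2x = 0 gives x = 61/2; P'' = −2 < 0, so this is the maximum.
P = 61/2·61/2 = 3721/4.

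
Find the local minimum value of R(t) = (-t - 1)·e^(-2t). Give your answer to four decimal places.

-1.3591

Differentiating with the product rule gives R'(t) = (2t + 1)·e^(-2t). Since e^(-2t) > 0, the only critical point is t = -1/2.
R''(-1/2) has the same sign as 2 > 0, so this is a local minimum.
R(-1/2) = (-1/2)·e^(1) ≈ -1.3591.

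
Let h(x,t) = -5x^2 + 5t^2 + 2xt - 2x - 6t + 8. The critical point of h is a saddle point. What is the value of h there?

81/13

∂h/∂x = -10x + 2t - 2 = 0 and ∂h/∂t = 2x + 10t - 6 = 0, so (x, t) = (-1/13, 8/13).
The Hessian has h_{xx} = -10, h_{tt} = 10, h_{xt} = 2, giving D = -104 < 0, so the point is a saddle point.
h(-1/13, 8/13) = 81/13.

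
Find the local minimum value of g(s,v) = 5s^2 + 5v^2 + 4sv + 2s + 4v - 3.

∂g/∂s = 10s + 4v + 2 = 0 and ∂g/∂v = 4s + 10v + 4 = 0, so (s, v) = (-1/21, -8/21).
The Hessian has g_{ss} = 10, g_{vv} = 10, g_{sv} = 4, giving D = 84 > 0 with g_{ss} > 0, so the point is a local minimum.
g(-1/21, -8/21) = -80/21.

-80/21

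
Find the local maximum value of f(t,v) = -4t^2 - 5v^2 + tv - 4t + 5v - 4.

-156/79

∂f/∂t = -8t + v - 4 = 0 and ∂f/∂v = t - 10v + 5 = 0, so (t, v) = (-35/79, 36/79).
The Hessian has f_{tt} = -8, f_{vv} = -10, f_{tv} = 1, giving D = 79 > 0 with f_{tt} < 0, so the point is a local maximum.
f(-35/79, 36/79) = -156/79.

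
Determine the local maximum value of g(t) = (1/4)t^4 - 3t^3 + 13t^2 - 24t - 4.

-79/4

g'(t) = t^3 - 9t^2 + 26t - 24 = 0 at t = 2, 3, 4.
Since g''(t) = 3t^2 - 18t + 26, we get g''(2) = 2 > 0 ⇒ local minimum; g''(3) = -1 < 0 ⇒ local maximum; g''(4) = 2 > 0 ⇒ local minimum.
Thus g has its local maximum at t = 3, with value -79/4.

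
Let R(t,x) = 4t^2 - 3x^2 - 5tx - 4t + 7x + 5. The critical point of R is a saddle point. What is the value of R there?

∂R/∂t = 8t - 5x - 4 = 0 and ∂R/∂x = -5t - 6x + 7 = 0, so (t, x) = (59/73, 36/73).
The Hessian has R_{tt} = 8, R_{xx} = -6, R_{tx} = -5, giving D = -73 < 0, so the point is a saddle point.
R(59/73, 36/73) = 373/73.

373/73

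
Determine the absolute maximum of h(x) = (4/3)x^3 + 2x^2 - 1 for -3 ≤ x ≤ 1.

The derivative is 4x^2 + 4x, which vanishes at x = -1 and x = 0.
Evaluating at the critical points and endpoints: h(-3) = -19; h(-1) = -1/3; h(0) = -1; h(1) = 7/3.
The maximum over the interval is 7/3, attained at x = 1.

7/3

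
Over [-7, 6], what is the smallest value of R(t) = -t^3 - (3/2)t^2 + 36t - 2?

-106

R'(t) = -3t^2 - 3t + 36, which vanishes at t = -4 and t = 3.
Evaluating at the critical points and endpoints: R(-7) = 31/2; R(-4) = -106; R(3) = 131/2; R(6) = -56.
So the minimum is R(-4) = -106.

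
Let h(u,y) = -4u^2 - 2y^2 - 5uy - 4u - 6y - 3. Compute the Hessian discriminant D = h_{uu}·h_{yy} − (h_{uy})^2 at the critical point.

∂h/∂u = -8u - 5y - 4 = 0 and ∂h/∂y = -5u - 4y - 6 = 0, so (u, y) = (2, -4).
The Hessian has h_{uu} = -8, h_{yy} = -4, h_{uy} = -5, giving D = 7 > 0 with h_{uu} < 0, so the point is a local maximum.
D = (-8)·(-4) − (-5)^2 = 7.

7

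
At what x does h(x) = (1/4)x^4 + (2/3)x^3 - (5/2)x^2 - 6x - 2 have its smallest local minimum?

h'(x) = x^3 + 2x^2 - 5x - 6. Setting h'(x) = 0 gives x ∈ {-3, -1, 2}.
h''(x) = 3x^2 + 4x - 5. h''(-3) = 10 > 0 ⇒ local minimum; h''(-1) = -6 < 0 ⇒ local maximum; h''(2) = 15 > 0 ⇒ local minimum.
Thus h has its smallest local minimum at x = 2, with value -44/3.

2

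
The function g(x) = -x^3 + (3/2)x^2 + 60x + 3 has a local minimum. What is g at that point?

-149

Critical points: g'(x) = -3x^2 + 3x + 60 vanishes at x = -4, 5.
g''(x) = -6x + 3. g''(-4) = 27 > 0 ⇒ local minimum; g''(5) = -27 < 0 ⇒ local maximum.
Thus g has its local minimum at x = -4, with value -149.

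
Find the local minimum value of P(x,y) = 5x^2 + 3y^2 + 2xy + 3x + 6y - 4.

∂P/∂x = 10x + 2y + 3 = 0 and ∂P/∂y = 2x + 6y + 6 = 0, so (x, y) = (-3/28, -27/28).
The Hessian has P_{xx} = 10, P_{yy} = 6, P_{xy} = 2, giving D = 56 > 0 with P_{xx} > 0, so the point is a local minimum.
P(-3/28, -27/28) = -395/56.

-395/56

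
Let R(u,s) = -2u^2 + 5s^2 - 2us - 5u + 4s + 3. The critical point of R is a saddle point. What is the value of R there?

∂R/∂u = -4u - 2s - 5 = 0 and ∂R/∂s = -2u + 10s + 4 = 0, so (u, s) = (-21/22, -13/22).
The Hessian has R_{uu} = -4, R_{ss} = 10, R_{us} = -2, giving D = -44 < 0, so the point is a saddle point.
R(-21/22, -13/22) = 185/44.

185/44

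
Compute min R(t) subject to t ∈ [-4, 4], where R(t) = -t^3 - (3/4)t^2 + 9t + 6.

-34

Differentiating, R'(t) = -3t^2 - (3/2)t + 9; which vanishes at t = -2 and t = 3/2.
Evaluating at the critical points and endpoints: R(-4) = 22, R(-2) = -7, R(3/2) = 231/16, R(4) = -34.
The minimum over the interval is -34, attained at t = 4.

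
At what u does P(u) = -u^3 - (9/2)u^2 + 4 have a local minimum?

P'(u) = -3u^2 - 9u. Setting P'(u) = 0 gives u ∈ {-3, 0}.
Since P''(u) = -6u - 9, we get P''(-3) = 9 > 0 ⇒ local minimum; P''(0) = -9 < 0 ⇒ local maximum.
Thus P has its local minimum at u = -3, with value -19/2.

-3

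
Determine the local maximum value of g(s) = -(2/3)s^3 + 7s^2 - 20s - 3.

-34/3

g'(s) = -2s^2 + 14s - 20. Setting g'(s) = 0 gives s ∈ {2, 5}.
g''(s) = -4s + 14. g''(2) = 6 > 0 ⇒ local minimum; g''(5) = -6 < 0 ⇒ local maximum.
Thus g has its local maximum at s = 5, with value -34/3.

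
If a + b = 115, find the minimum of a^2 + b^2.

13225/2

With a + b = 115, a^2 + b^2 = a^2 + (115 − a)^2.
The derivative 2a − 2(115 − a) = 4a − 230 vanishes at a = 115/2; second derivative 4 > 0, a minimum.
The minimum is 2·(115/2)^2 = 13225/2.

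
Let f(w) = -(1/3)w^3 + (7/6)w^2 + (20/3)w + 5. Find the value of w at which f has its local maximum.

4

f'(w) = -w^2 + (7/3)w + 20/3. Setting f'(w) = 0 gives w ∈ {-5/3, 4}.
f''(w) = -2w + 7/3. f''(-5/3) = 17/3 > 0 ⇒ local minimum; f''(4) = -17/3 < 0 ⇒ local maximum.
The local maximum is f(4) = 29.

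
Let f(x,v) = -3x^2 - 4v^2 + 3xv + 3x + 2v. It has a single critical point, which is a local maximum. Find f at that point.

22/13

∂f/∂x = -6x + 3v + 3 = 0 and ∂f/∂v = 3x - 8v + 2 = 0, so (x, v) = (10/13, 7/13).
The Hessian has f_{xx} = -6, f_{vv} = -8, f_{xv} = 3, giving D = 39 > 0 with f_{xx} < 0, so the point is a local maximum.
f(10/13, 7/13) = 22/13.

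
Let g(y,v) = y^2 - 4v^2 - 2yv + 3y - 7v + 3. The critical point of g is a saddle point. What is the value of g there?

∂g/∂y = 2y - 2v + 3 = 0 and ∂g/∂v = -2y - 8v - 7 = 0, so (y, v) = (-19/10, -2/5).
The Hessian has g_{yy} = 2, g_{vv} = -8, g_{yv} = -2, giving D = -20 < 0, so the point is a saddle point.
g(-19/10, -2/5) = 31/20.

31/20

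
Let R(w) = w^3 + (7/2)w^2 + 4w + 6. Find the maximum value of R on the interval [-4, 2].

Differentiating, R'(w) = 3w^2 + 7w + 4; which vanishes at w = -4/3 and w = -1.
Candidates: R(-4) = -18,  R(-4/3) = 122/27,  R(-1) = 9/2,  R(2) = 36.
The maximum over the interval is 36, attained at w = 2.

36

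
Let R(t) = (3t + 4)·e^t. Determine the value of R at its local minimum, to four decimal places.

R'(t) = 3·e^t + (3t + 4)·1·e^t = (3t + 7)·e^t. Since e^t > 0, the only critical point is t = -7/3.
R''(-7/3) has the same sign as 3 > 0, so this is a local minimum.
R(-7/3) = (-3)·e^(-7/3) ≈ -0.2909.

-0.2909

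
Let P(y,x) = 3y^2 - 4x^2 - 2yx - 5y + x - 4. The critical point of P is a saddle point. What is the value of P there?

-315/52

∂P/∂y = 6y - 2x - 5 = 0 and ∂P/∂x = -2y - 8x + 1 = 0, so (y, x) = (21/26, -1/13).
The Hessian has P_{yy} = 6, P_{xx} = -8, P_{yx} = -2, giving D = -52 < 0, so the point is a saddle point.
P(21/26, -1/13) = -315/52.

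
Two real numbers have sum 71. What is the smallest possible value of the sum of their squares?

5041/2

With a + b = 71, a^2 + b^2 = a^2 + (71 − a)^2.
The derivative 2a − 2(71 − a) = 4a − 142 vanishes at a = 71/2; second derivative 4 > 0, a minimum.
The minimum is 2·(71/2)^2 = 5041/2.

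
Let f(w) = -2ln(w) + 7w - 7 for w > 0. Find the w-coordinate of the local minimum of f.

2/7

f'(w) = -2/w + 7 = 0 gives w = 2/7.
f''(w) = 2/w², which is positive for w > 0, so this is a local minimum.
f(2/7) = -2·ln(2/7) + 2 - 7 ≈ -2.4945.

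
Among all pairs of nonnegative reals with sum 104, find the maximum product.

With x + y = 104, the product is P(x) = x(104 − x).
P'(x) = 104 − 2x = 0 gives x = 52; P'' = −2 < 0, so this is the maximum.
P = 52·52 = 2704.

2704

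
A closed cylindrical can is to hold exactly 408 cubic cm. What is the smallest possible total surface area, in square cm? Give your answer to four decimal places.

304.5239

With radius r and height h, πr²h = 408 so h = 408/(πr²), and S(r) = 2πr² + 2πrh = 2πr² + 2·408/r.
S'(r) = 4πr − 2·408/r² = 0 ⇒ r³ = 408/(2π), so r ≈ 4.0194 and h = 2r ≈ 8.0388.
S''(r) = 4π + 4·408/r³ > 0, so this is the minimum; S ≈ 304.5239.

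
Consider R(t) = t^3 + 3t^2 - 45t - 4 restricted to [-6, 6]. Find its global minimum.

The derivative is 3t^2 + 6t - 45, which vanishes at t = -5 and t = 3.
Compare values at every candidate in [-6, 6]: R(-6) = 158; R(-5) = 171; R(3) = -85; R(6) = 50.
So the minimum is R(3) = -85.

-85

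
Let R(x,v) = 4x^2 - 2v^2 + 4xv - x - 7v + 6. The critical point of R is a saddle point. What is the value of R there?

227/24

∂R/∂x = 8x + 4v - 1 = 0 and ∂R/∂v = 4x - 4v - 7 = 0, so (x, v) = (2/3, -13/12).
The Hessian has R_{xx} = 8, R_{vv} = -4, R_{xv} = 4, giving D = -48 < 0, so the point is a saddle point.
R(2/3, -13/12) = 227/24.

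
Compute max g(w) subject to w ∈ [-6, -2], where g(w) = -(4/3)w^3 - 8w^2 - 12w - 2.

70

Differentiating, g'(w) = -4w^2 - 16w - 12; whose only zero in [-6, -2] is w = -3.
Candidates: g(-6) = 70,  g(-3) = -2,  g(-2) = 2/3.
The maximum over the interval is 70, attained at w = -6.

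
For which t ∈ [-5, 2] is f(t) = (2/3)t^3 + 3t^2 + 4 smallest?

-5

f'(t) = 2t^2 + 6t, which vanishes at t = -3 and t = 0.
Compare values at every candidate in [-5, 2]: f(-5) = -13/3, f(-3) = 13, f(0) = 4, f(2) = 64/3.
The minimum over the interval is -13/3, attained at t = -5.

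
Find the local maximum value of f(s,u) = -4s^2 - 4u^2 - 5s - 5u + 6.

73/8

∂f/∂s = -8s - 5 = 0 and ∂f/∂u = -8u - 5 = 0, so (s, u) = (-5/8, -5/8).
The Hessian has f_{ss} = -8, f_{uu} = -8, f_{su} = 0, giving D = 64 > 0 with f_{ss} < 0, so the point is a local maximum.
f(-5/8, -5/8) = 73/8.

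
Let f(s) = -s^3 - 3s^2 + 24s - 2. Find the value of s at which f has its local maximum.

2

f'(s) = -3s^2 - 6s + 24. Setting f'(s) = 0 gives s ∈ {-4, 2}.
Second-derivative test with f''(s) = -6s - 6: f''(-4) = 18 > 0 ⇒ local minimum; f''(2) = -18 < 0 ⇒ local maximum.
So the local maximum value is f(2) = 26.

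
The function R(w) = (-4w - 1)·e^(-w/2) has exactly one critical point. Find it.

7/4

Differentiating with the product rule gives R'(w) = (2w - 7/2)·e^(-w/2). Since e^(-w/2) > 0, the only critical point is w = 7/4.
R''(7/4) has the same sign as 2 > 0, so this is a local minimum.
R(7/4) = (-8)·e^(-7/8) ≈ -3.3349.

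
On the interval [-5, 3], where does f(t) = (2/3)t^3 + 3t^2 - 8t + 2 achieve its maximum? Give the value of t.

The derivative is 2t^2 + 6t - 8, which vanishes at t = -4 and t = 1.
Compare values at every candidate in [-5, 3]: f(-5) = 101/3, f(-4) = 118/3, f(1) = -7/3, f(3) = 23.
Hence the absolute maximum is 118/3 at t = -4.

-4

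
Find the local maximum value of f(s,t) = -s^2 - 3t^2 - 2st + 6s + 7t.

73/8

∂f/∂s = -2s - 2t + 6 = 0 and ∂f/∂t = -2s - 6t + 7 = 0, so (s, t) = (11/4, 1/4).
The Hessian has f_{ss} = -2, f_{tt} = -6, f_{st} = -2, giving D = 8 > 0 with f_{ss} < 0, so the point is a local maximum.
f(11/4, 1/4) = 73/8.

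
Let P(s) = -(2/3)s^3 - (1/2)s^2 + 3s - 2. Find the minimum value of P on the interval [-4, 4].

-122/3

The derivative is -2s^2 - s + 3, which vanishes at s = -3/2 and s = 1.
Candidates: P(-4) = 62/3; P(-3/2) = -43/8; P(1) = -1/6; P(4) = -122/3.
So the minimum is P(4) = -122/3.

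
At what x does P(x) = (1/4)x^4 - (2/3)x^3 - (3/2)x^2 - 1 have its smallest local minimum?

P'(x) = x^3 - 2x^2 - 3x = 0 at x = -1, 0, 3.
Second-derivative test with P''(x) = 3x^2 - 4x - 3: P''(-1) = 4 > 0 ⇒ local minimum; P''(0) = -3 < 0 ⇒ local maximum; P''(3) = 12 > 0 ⇒ local minimum.
So the smallest local minimum value is P(3) = -49/4.

3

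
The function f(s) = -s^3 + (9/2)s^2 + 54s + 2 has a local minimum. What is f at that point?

-185/2

f'(s) = -3s^2 + 9s + 54. Setting f'(s) = 0 gives s ∈ {-3, 6}.
Since f''(s) = -6s + 9, we get f''(-3) = 27 > 0 ⇒ local minimum; f''(6) = -27 < 0 ⇒ local maximum.
So the local minimum value is f(-3) = -185/2.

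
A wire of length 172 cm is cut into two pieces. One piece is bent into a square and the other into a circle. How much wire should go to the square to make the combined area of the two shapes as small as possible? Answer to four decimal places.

96.3371

Let x be the length used for the square. Square side x/4; circle radius (172−x)/(2π).
A(x) = (x/4)² + π·((172−x)/(2π))² = x²/16 + (172−x)²/(4π) for 0 ≤ x ≤ 172. A'(x) = x/8 − (172−x)/(2π) = 0 gives x = 4·172/(π+4) ≈ 96.3371.
A'' = 1/8 + 1/(2π) > 0, so this gives the minimum combined area; x ≈ 96.3371 cm to the square.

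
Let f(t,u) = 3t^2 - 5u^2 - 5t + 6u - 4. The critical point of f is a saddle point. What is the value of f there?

-257/60

∂f/∂t = 6t - 5 = 0 and ∂f/∂u = -10u + 6 = 0, so (t, u) = (5/6, 3/5).
The Hessian has f_{tt} = 6, f_{uu} = -10, f_{tu} = 0, giving D = -60 < 0, so the point is a saddle point.
f(5/6, 3/5) = -257/60.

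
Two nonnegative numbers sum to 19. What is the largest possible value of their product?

361/4

With x + y = 19, the product is P(x) = x(19 − x).
P'(x) = 19 − 2x = 0 gives x = 19/2; P'' = −2 < 0, so this is the maximum.
P = 19/2·19/2 = 361/4.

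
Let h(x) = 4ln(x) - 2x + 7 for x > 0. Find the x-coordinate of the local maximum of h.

h'(x) = 4/x − 2 = 0 gives x = 2.
h''(x) = -4/x², which is negative for x > 0, so this is a local maximum.
h(2) = 4·ln(2) - 4 + 7 ≈ 5.7726.

2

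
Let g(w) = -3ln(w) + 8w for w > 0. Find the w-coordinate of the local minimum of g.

3/8

g'(w) = -3/w + 8 = 0 gives w = 3/8.
g''(w) = 3/w², which is positive for w > 0, so this is a local minimum.
g(3/8) = -3·ln(3/8) + 3 ≈ 5.9425.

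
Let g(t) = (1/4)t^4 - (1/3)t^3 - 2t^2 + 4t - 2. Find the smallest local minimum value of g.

Critical points: g'(t) = t^3 - t^2 - 4t + 4 vanishes at t = -2, 1, 2.
g''(t) = 3t^2 - 2t - 4. g''(-2) = 12 > 0 ⇒ local minimum; g''(1) = -3 < 0 ⇒ local maximum; g''(2) = 4 > 0 ⇒ local minimum.
Thus g has its smallest local minimum at t = -2, with value -34/3.

-34/3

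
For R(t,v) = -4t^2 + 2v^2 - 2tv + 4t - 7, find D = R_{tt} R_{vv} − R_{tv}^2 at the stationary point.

∂R/∂t = -8t - 2v + 4 = 0 and ∂R/∂v = -2t + 4v = 0, so (t, v) = (4/9, 2/9).
The Hessian has R_{tt} = -8, R_{vv} = 4, R_{tv} = -2, giving D = -36 < 0, so the point is a saddle point.
D = (-8)·(4) − (-2)^2 = -36.

-36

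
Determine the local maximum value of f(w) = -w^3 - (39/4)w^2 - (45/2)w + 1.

f'(w) = -3w^2 - (39/2)w - 45/2 = 0 at w = -5, -3/2.
f''(w) = -6w - 39/2. f''(-5) = 21/2 > 0 ⇒ local minimum; f''(-3/2) = -21/2 < 0 ⇒ local maximum.
Thus f has its local maximum at w = -3/2, with value 259/16.

259/16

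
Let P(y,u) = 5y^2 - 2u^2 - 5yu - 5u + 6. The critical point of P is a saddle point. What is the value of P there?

∂P/∂y = 10y - 5u = 0 and ∂P/∂u = -5y - 4u - 5 = 0, so (y, u) = (-5/13, -10/13).
The Hessian has P_{yy} = 10, P_{uu} = -4, P_{yu} = -5, giving D = -65 < 0, so the point is a saddle point.
P(-5/13, -10/13) = 103/13.

103/13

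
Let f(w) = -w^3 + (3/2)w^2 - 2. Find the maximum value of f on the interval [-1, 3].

1/2

Differentiating, f'(w) = -3w^2 + 3w; which vanishes at w = 0 and w = 1.
Candidates: f(-1) = 1/2,  f(0) = -2,  f(1) = -3/2,  f(3) = -31/2.
Hence the absolute maximum is 1/2 at w = -1.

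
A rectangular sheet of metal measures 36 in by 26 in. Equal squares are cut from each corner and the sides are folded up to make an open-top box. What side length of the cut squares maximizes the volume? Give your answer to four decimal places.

4.9688

With cut size x, the volume is V(x) = x(36 − 2x)(26 − 2x) for 0 < x < 13.
V'(x) = 12x^2 − 248x + 936. Setting V'(x) = 0 gives x ≈ 4.9688 (the root in (0, 13)).
V''(x) = 24x − 248 is negative there, so this is the maximum; V ≈ 2080.0624.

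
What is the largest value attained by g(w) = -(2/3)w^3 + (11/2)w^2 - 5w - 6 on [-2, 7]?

94/3

Differentiating, g'(w) = -2w^2 + 11w - 5; which vanishes at w = 1/2 and w = 5.
Compare values at every candidate in [-2, 7]: g(-2) = 94/3, g(1/2) = -173/24, g(5) = 139/6, g(7) = -1/6.
The maximum over the interval is 94/3, attained at w = -2.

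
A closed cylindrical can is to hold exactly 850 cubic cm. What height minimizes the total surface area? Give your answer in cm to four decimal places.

10.2670

With radius r and height h, πr²h = 850 so h = 850/(πr²), and S(r) = 2πr² + 2πrh = 2πr² + 2·850/r.
S'(r) = 4πr − 2·850/r² = 0 ⇒ r³ = 850/(2π), so r ≈ 5.1335 and h = 2r ≈ 10.2670.
S''(r) = 4π + 4·850/r³ > 0, so this is the minimum; S ≈ 496.7377.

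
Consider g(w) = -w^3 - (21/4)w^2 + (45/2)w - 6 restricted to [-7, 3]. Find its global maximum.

201/16

g'(w) = -3w^2 - (21/2)w + 45/2, which vanishes at w = -5 and w = 3/2.
Candidates: g(-7) = -311/4; g(-5) = -499/4; g(3/2) = 201/16; g(3) = -51/4.
Hence the absolute maximum is 201/16 at w = 3/2.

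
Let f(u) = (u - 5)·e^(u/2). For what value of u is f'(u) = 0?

Differentiating with the product rule gives f'(u) = ((1/2)u - 3/2)·e^(u/2). Since e^(u/2) > 0, the only critical point is u = 3.
f''(3) has the same sign as 1/2 > 0, so this is a local minimum.
f(3) = (-2)·e^(3/2) ≈ -8.9634.

3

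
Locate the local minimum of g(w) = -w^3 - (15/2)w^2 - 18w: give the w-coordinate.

-3

g'(w) = -3w^2 - 15w - 18. Setting g'(w) = 0 gives w ∈ {-3, -2}.
g''(w) = -6w - 15. g''(-3) = 3 > 0 ⇒ local minimum; g''(-2) = -3 < 0 ⇒ local maximum.
Thus g has its local minimum at w = -3, with value 27/2.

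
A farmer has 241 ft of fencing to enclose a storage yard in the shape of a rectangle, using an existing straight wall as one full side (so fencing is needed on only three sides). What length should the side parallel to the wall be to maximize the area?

241/2

Let the sides perpendicular to the wall have length x and the parallel side y, so 2x + y = 241 and the area is A = xy = x(241 − 2x).
A'(x) = 241 − 4x = 0 gives x = 241/4, and A''(x) = −4 < 0 confirms a maximum.
Then y = 241 − 2·241/4 = 241/2 and A = 58081/8.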